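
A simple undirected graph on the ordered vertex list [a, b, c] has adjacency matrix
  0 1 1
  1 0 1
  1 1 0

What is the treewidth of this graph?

A width-2 tree decomposition is:
Bags: B1 = {a, b, c}
Tree: (single bag)
With just one bag of size 3, the width is 3 − 1 = 2, so tw(G) ≤ 2. For the lower bound, the 3 vertices {a, b, c} are pairwise adjacent, and any tree decomposition puts a clique entirely inside one bag — forcing width ≥ 2. Hence tw(G) = 2 exactly.

2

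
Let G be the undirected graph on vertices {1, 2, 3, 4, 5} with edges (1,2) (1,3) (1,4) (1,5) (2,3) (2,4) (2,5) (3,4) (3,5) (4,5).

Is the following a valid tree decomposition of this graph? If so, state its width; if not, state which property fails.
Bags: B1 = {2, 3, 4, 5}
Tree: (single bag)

A tree decomposition must satisfy three properties: every vertex lies in some bag; for every edge, both endpoints lie together in some bag; and for every vertex, the bags containing it form a connected subtree. Here vertex 1 appears in no bag, so the decomposition is invalid.

No — vertex 1 appears in no bag.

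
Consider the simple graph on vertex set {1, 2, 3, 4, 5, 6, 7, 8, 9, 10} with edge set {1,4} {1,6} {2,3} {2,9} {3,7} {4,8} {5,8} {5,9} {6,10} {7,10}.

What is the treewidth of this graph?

2

A width-2 tree decomposition is:
Bags: B1 = {2, 5, 9}  B2 = {2, 5, 8}  B3 = {2, 4, 8}  B4 = {1, 2, 4}  B5 = {1, 2, 6}  B6 = {2, 6, 10}  B7 = {2, 7, 10}  B8 = {2, 3, 7}
Tree: B1–B2, B2–B3, B3–B4, B4–B5, B5–B6, B6–B7, B7–B8
Each bag holds 3 vertices, so the decomposition has width 2, which upper-bounds the treewidth. For the lower bound, G contains the cycle 2–9–5–8–4–1–6–10–7–3–2, so G is not a forest; only forests have treewidth ≤ 1, hence tw(G) ≥ 2. Hence tw(G) = 2 exactly.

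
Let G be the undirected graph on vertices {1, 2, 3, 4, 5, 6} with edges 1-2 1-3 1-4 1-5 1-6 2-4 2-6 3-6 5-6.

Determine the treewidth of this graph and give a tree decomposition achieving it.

Treewidth 2.
Bags: B1 = {1, 5, 6}  B2 = {1, 2, 6}  B3 = {1, 3, 6}  B4 = {1, 2, 4}
Tree: B1–B2, B2–B3, B2–B4

The largest bag has 3 vertices, giving width 2; this decomposition certifies tw(G) ≤ 2. Conversely, {1, 2, 4} is a clique of size 3, and the vertices of any clique must share a bag in every tree decomposition; so some bag has ≥ 3 vertices and tw(G) ≥ 2. The upper and lower bounds meet at 2, so that is the treewidth.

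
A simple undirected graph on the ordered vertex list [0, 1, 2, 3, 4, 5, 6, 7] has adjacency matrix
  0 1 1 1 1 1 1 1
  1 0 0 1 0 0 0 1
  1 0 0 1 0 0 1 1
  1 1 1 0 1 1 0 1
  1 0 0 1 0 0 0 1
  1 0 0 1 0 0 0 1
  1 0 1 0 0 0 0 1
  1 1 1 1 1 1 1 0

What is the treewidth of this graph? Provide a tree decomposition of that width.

Each bag holds 4 vertices, so the decomposition has width 3, which upper-bounds the treewidth. On the other hand G contains the 4-clique {0, 1, 3, 7}. A clique must lie in a single bag of any decomposition, so no decomposition can have width below 3. The upper and lower bounds meet at 3, so that is the treewidth.

Treewidth 3.
One optimal decomposition is:
Bags: B1 = {0, 3, 5, 7}  B2 = {0, 3, 4, 7}  B3 = {0, 1, 3, 7}  B4 = {0, 2, 3, 7}  B5 = {0, 2, 6, 7}
Tree: B1–B2, B2–B3, B2–B4, B4–B5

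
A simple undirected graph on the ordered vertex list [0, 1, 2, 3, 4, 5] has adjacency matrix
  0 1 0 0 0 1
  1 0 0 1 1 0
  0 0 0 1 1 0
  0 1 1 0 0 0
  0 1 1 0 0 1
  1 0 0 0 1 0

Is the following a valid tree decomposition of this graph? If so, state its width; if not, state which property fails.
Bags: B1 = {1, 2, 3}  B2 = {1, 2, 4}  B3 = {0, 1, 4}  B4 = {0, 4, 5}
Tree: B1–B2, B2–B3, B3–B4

Yes; width 2.

Checking the three conditions: (i) the bags cover all of {0, 1, 2, 3, 4, 5}; (ii) for each edge, some bag contains both endpoints; (iii) the bags containing any fixed vertex form a subtree. All hold, so the decomposition is valid with width 3 − 1 = 2.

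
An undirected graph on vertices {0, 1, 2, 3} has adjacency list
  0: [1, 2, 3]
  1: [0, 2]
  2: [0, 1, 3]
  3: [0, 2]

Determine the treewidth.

A width-2 tree decomposition is:
Bags: B1 = {0, 2, 3}  B2 = {0, 1, 2}
Tree: B1–B2
Every bag has size at most 3, so the width is 3 − 1 = 2 and tw(G) ≤ 2. On the other hand G contains the 3-clique {0, 1, 2}. A clique must lie in a single bag of any decomposition, so no decomposition can have width below 2. The upper and lower bounds meet at 2, so that is the treewidth.

2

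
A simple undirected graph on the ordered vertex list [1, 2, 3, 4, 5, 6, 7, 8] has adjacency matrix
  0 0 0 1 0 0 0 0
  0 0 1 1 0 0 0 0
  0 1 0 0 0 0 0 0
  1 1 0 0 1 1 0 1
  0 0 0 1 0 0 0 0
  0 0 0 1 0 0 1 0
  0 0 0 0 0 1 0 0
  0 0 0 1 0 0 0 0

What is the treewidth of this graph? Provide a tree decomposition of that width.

Treewidth 1.
Bags: B1 = {1, 4}  B2 = {2, 4}  B3 = {4, 5}  B4 = {4, 6}  B5 = {4, 8}  B6 = {2, 3}  B7 = {6, 7}
Tree: B1–B2, B1–B3, B1–B4, B2–B5, B2–B6, B4–B7

Every bag has size at most 2, so the width is 2 − 1 = 1 and tw(G) ≤ 1. Any graph with an edge has treewidth ≥ 1, and G has the edge 1–4. Combining the bounds, tw(G) = 1.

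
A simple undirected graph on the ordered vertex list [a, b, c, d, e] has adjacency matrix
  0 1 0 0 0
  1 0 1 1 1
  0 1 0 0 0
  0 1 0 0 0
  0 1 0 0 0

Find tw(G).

A width-1 tree decomposition is:
Bags: B1 = {a, b}  B2 = {b, c}  B3 = {b, d}  B4 = {b, e}
Tree: B1–B2, B2–B3, B2–B4
Every bag has size at most 2, so the width is 2 − 1 = 1 and tw(G) ≤ 1. G has an edge, so its treewidth is at least 1. The upper and lower bounds meet at 1, so that is the treewidth.

1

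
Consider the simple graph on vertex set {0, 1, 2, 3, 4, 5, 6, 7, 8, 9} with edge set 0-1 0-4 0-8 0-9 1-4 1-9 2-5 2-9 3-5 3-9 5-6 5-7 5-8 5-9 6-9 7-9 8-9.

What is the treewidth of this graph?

2

A width-2 tree decomposition is:
Bags: B1 = {5, 8, 9}  B2 = {2, 5, 9}  B3 = {5, 7, 9}  B4 = {3, 5, 9}  B5 = {0, 8, 9}  B6 = {0, 1, 9}  B7 = {5, 6, 9}  B8 = {0, 1, 4}
Tree: B1–B2, B1–B3, B3–B4, B1–B5, B5–B6, B2–B7, B6–B8
Every bag has size at most 3, so the width is 3 − 1 = 2 and tw(G) ≤ 2. For the lower bound, the 3 vertices {0, 8, 9} are pairwise adjacent, and any tree decomposition puts a clique entirely inside one bag — forcing width ≥ 2. Hence tw(G) = 2 exactly.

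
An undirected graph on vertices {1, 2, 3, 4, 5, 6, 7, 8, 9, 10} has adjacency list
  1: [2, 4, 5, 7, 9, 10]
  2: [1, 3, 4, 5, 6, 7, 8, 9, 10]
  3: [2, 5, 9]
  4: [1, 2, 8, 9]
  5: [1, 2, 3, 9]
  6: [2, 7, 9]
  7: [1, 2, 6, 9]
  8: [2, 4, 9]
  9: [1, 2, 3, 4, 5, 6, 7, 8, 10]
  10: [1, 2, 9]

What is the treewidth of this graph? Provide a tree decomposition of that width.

The largest bag has 4 vertices, giving width 3; this decomposition certifies tw(G) ≤ 3. Conversely, {2, 4, 8, 9} is a clique of size 4, and the vertices of any clique must share a bag in every tree decomposition; so some bag has ≥ 4 vertices and tw(G) ≥ 3. Combining the bounds, tw(G) = 3.

Treewidth 3.
One such decomposition:
Bags: B1 = {1, 2, 4, 9}  B2 = {1, 2, 5, 9}  B3 = {2, 4, 8, 9}  B4 = {2, 3, 5, 9}  B5 = {1, 2, 7, 9}  B6 = {1, 2, 9, 10}  B7 = {2, 6, 7, 9}
Tree: B1–B2, B1–B3, B2–B4, B2–B5, B1–B6, B5–B7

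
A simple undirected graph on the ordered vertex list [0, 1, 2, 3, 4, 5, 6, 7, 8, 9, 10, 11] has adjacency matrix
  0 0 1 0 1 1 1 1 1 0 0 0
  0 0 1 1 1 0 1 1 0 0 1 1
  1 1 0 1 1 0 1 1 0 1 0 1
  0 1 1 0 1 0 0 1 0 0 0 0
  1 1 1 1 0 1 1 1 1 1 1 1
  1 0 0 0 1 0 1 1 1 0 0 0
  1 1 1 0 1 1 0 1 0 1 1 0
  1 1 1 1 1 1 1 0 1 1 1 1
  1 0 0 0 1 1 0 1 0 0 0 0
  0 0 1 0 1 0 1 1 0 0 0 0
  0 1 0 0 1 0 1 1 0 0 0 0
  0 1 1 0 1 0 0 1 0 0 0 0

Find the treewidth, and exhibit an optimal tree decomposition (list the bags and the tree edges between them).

Treewidth 4.
One such decomposition:
Bags: B1 = {0, 2, 4, 6, 7}  B2 = {1, 2, 4, 6, 7}  B3 = {0, 4, 5, 6, 7}  B4 = {0, 4, 5, 7, 8}  B5 = {2, 4, 6, 7, 9}  B6 = {1, 2, 4, 7, 11}  B7 = {1, 4, 6, 7, 10}  B8 = {1, 2, 3, 4, 7}
Tree: B1–B2, B1–B3, B3–B4, B2–B5, B2–B6, B2–B7, B6–B8

Every bag has size at most 5, so the width is 5 − 1 = 4 and tw(G) ≤ 4. Conversely, {0, 4, 5, 7, 8} is a clique of size 5, and the vertices of any clique must share a bag in every tree decomposition; so some bag has ≥ 5 vertices and tw(G) ≥ 4. Combining the bounds, tw(G) = 4.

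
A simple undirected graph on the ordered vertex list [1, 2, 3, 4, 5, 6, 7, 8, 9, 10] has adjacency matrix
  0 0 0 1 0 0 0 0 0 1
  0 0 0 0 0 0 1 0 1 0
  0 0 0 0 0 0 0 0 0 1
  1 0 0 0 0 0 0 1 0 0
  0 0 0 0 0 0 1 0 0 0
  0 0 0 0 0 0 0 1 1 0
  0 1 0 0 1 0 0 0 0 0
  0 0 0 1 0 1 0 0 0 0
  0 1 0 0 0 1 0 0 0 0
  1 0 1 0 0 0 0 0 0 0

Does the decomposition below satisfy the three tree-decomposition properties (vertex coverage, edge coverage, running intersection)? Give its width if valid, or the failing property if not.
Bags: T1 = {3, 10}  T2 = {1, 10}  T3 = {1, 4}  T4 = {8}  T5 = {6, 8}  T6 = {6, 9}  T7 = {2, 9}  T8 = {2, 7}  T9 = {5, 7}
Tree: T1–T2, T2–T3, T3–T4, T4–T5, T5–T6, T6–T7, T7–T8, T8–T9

A tree decomposition must satisfy three properties: every vertex lies in some bag; for every edge, both endpoints lie together in some bag; and for every vertex, the bags containing it form a connected subtree. Here edge (4,8) lies in no bag, so the decomposition is invalid.

No — edge (4,8) lies in no bag.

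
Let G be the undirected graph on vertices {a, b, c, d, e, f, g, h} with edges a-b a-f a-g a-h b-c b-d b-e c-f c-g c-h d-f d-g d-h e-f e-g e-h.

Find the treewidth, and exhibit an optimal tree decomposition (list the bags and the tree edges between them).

Each bag holds 5 vertices, so the decomposition has width 4, which upper-bounds the treewidth. For the lower bound: the 5 vertex sets {e,h}, {a,f}, {d,g}, {b}, {c} are disjoint, each induces a connected subgraph, and every pair is joined by at least one edge of G. Contracting each set to a single vertex therefore yields K_{5} as a minor, and since treewidth is minor-monotone, tw(G) ≥ tw(K_{5}) = 4. Therefore the treewidth is 4.

Treewidth 4.
Bags: B1 = {b, e, f, g, h}  B2 = {a, b, f, g, h}  B3 = {b, d, f, g, h}  B4 = {b, c, f, g, h}
Tree: B1–B2, B2–B3, B3–B4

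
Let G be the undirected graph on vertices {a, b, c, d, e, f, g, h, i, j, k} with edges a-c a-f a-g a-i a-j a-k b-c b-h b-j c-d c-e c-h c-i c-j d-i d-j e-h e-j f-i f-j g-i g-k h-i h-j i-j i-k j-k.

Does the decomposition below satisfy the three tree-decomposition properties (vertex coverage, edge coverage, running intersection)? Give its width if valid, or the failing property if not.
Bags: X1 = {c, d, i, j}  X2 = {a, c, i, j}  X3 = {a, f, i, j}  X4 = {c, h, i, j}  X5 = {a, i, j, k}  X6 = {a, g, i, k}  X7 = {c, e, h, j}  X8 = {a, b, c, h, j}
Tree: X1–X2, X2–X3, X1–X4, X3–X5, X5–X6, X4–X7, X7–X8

No — bags containing vertex a are not connected in the tree.

A tree decomposition must satisfy three properties: every vertex lies in some bag; for every edge, both endpoints lie together in some bag; and for every vertex, the bags containing it form a connected subtree. Here bags containing vertex a are not connected in the tree, so the decomposition is invalid.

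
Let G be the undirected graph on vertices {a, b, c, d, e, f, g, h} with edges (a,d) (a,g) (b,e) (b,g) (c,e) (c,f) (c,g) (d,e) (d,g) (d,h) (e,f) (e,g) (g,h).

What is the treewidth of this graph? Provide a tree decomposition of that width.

Treewidth 2.
One such decomposition:
Bags: B1 = {d, e, g}  B2 = {a, d, g}  B3 = {c, e, g}  B4 = {c, e, f}  B5 = {b, e, g}  B6 = {d, g, h}
Tree: B1–B2, B1–B3, B3–B4, B1–B5, B1–B6

Every bag has size at most 3, so the width is 3 − 1 = 2 and tw(G) ≤ 2. On the other hand G contains the 3-clique {d, e, g}. A clique must lie in a single bag of any decomposition, so no decomposition can have width below 2. Hence tw(G) = 2 exactly.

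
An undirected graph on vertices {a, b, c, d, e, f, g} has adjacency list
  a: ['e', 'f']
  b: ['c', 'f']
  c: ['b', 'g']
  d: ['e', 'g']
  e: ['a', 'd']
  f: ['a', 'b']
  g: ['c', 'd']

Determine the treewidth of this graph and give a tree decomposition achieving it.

The largest bag has 3 vertices, giving width 2; this decomposition certifies tw(G) ≤ 2. Since b–f–a–e–d–g–c–b is a cycle in G, G is not acyclic. Forests are exactly the graphs of treewidth ≤ 1, so tw(G) ≥ 2. Combining the bounds, tw(G) = 2.

Treewidth 2.
One optimal decomposition is:
Bags: B1 = {a, b, f}  B2 = {a, b, e}  B3 = {b, d, e}  B4 = {b, d, g}  B5 = {b, c, g}
Tree: B1–B2, B2–B3, B3–B4, B4–B5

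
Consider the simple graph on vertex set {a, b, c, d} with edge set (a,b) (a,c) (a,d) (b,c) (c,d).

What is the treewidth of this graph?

A width-2 tree decomposition is:
Bags: B1 = {a, c, d}  B2 = {a, b, c}
Tree: B1–B2
The largest bag has 3 vertices, giving width 2; this decomposition certifies tw(G) ≤ 2. On the other hand G contains the 3-clique {a, c, d}. A clique must lie in a single bag of any decomposition, so no decomposition can have width below 2. Hence tw(G) = 2 exactly.

2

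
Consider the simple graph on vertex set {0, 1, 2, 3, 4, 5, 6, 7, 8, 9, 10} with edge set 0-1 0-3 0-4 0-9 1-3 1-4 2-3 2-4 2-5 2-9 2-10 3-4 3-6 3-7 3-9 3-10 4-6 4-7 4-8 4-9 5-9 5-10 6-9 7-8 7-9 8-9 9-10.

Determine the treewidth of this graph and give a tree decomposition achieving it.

Treewidth 3.
One such decomposition:
Bags: B1 = {3, 4, 7, 9}  B2 = {2, 3, 4, 9}  B3 = {2, 3, 9, 10}  B4 = {0, 3, 4, 9}  B5 = {2, 5, 9, 10}  B6 = {4, 7, 8, 9}  B7 = {3, 4, 6, 9}  B8 = {0, 1, 3, 4}
Tree: B1–B2, B2–B3, B2–B4, B3–B5, B1–B6, B1–B7, B4–B8

The largest bag has 4 vertices, giving width 3; this decomposition certifies tw(G) ≤ 3. For the lower bound, the 4 vertices {0, 1, 3, 4} are pairwise adjacent, and any tree decomposition puts a clique entirely inside one bag — forcing width ≥ 3. Hence tw(G) = 3 exactly.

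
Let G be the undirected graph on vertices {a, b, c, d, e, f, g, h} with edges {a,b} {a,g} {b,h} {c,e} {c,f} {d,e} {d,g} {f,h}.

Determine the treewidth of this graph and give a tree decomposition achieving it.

Each bag holds 3 vertices, so the decomposition has width 2, which upper-bounds the treewidth. Since g–d–e–c–f–h–b–a–g is a cycle in G, G is not acyclic. Forests are exactly the graphs of treewidth ≤ 1, so tw(G) ≥ 2. Therefore the treewidth is 2.

Treewidth 2.
Bags: B1 = {d, e, g}  B2 = {c, e, g}  B3 = {c, f, g}  B4 = {f, g, h}  B5 = {b, g, h}  B6 = {a, b, g}
Tree: B1–B2, B2–B3, B3–B4, B4–B5, B5–B6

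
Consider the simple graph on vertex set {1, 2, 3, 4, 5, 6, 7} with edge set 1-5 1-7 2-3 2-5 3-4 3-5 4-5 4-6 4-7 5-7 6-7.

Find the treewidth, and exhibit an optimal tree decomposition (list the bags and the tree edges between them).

Treewidth 2.
One optimal decomposition is:
Bags: B1 = {1, 5, 7}  B2 = {4, 5, 7}  B3 = {3, 4, 5}  B4 = {2, 3, 5}  B5 = {4, 6, 7}
Tree: B1–B2, B2–B3, B3–B4, B2–B5

The largest bag has 3 vertices, giving width 2; this decomposition certifies tw(G) ≤ 2. Conversely, {1, 5, 7} is a clique of size 3, and the vertices of any clique must share a bag in every tree decomposition; so some bag has ≥ 3 vertices and tw(G) ≥ 2. The upper and lower bounds meet at 2, so that is the treewidth.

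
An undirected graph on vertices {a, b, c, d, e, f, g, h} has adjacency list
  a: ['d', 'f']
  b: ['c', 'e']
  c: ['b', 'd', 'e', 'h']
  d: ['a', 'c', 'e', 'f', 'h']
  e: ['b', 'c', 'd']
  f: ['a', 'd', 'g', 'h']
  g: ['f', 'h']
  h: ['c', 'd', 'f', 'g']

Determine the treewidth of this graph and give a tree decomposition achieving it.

Treewidth 2.
One such decomposition:
Bags: B1 = {c, d, e}  B2 = {c, d, h}  B3 = {d, f, h}  B4 = {b, c, e}  B5 = {a, d, f}  B6 = {f, g, h}
Tree: B1–B2, B2–B3, B1–B4, B3–B5, B3–B6

The largest bag has 3 vertices, giving width 2; this decomposition certifies tw(G) ≤ 2. For the lower bound, the 3 vertices {c, d, e} are pairwise adjacent, and any tree decomposition puts a clique entirely inside one bag — forcing width ≥ 2. Therefore the treewidth is 2.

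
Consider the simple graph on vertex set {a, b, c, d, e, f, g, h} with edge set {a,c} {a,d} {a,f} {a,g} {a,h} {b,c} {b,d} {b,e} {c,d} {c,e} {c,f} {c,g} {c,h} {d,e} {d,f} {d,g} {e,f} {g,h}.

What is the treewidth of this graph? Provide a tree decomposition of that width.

Treewidth 3.
One optimal decomposition is:
Bags: B1 = {a, c, d, f}  B2 = {c, d, e, f}  B3 = {b, c, d, e}  B4 = {a, c, d, g}  B5 = {a, c, g, h}
Tree: B1–B2, B2–B3, B1–B4, B4–B5

Each bag holds 4 vertices, so the decomposition has width 3, which upper-bounds the treewidth. Conversely, {a, c, d, g} is a clique of size 4, and the vertices of any clique must share a bag in every tree decomposition; so some bag has ≥ 4 vertices and tw(G) ≥ 3. The upper and lower bounds meet at 3, so that is the treewidth.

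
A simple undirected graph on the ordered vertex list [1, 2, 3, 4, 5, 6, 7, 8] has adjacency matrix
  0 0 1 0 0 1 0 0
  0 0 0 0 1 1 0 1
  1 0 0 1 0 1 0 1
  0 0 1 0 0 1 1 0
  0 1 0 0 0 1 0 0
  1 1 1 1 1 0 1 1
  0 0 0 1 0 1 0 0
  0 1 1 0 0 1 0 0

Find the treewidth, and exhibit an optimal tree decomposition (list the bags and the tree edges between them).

The largest bag has 3 vertices, giving width 2; this decomposition certifies tw(G) ≤ 2. Conversely, {2, 6, 8} is a clique of size 3, and the vertices of any clique must share a bag in every tree decomposition; so some bag has ≥ 3 vertices and tw(G) ≥ 2. Combining the bounds, tw(G) = 2.

Treewidth 2.
One optimal decomposition is:
Bags: B1 = {3, 6, 8}  B2 = {3, 4, 6}  B3 = {2, 6, 8}  B4 = {1, 3, 6}  B5 = {2, 5, 6}  B6 = {4, 6, 7}
Tree: B1–B2, B1–B3, B2–B4, B3–B5, B2–B6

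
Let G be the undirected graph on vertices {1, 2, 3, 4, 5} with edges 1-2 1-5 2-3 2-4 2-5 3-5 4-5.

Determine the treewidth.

2

A width-2 tree decomposition is:
Bags: B1 = {2, 3, 5}  B2 = {1, 2, 5}  B3 = {2, 4, 5}
Tree: B1–B2, B1–B3
The largest bag has 3 vertices, giving width 2; this decomposition certifies tw(G) ≤ 2. Conversely, {1, 2, 5} is a clique of size 3, and the vertices of any clique must share a bag in every tree decomposition; so some bag has ≥ 3 vertices and tw(G) ≥ 2. Combining the bounds, tw(G) = 2.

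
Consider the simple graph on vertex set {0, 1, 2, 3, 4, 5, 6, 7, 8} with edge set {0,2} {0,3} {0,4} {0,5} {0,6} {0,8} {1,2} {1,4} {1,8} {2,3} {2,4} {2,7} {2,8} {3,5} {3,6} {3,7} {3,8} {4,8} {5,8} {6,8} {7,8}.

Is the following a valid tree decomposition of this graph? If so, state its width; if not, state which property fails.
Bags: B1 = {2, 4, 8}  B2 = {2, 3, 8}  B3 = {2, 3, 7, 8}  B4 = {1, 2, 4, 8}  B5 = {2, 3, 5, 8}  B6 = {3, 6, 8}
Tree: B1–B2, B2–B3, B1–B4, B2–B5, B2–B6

A tree decomposition must satisfy three properties: every vertex lies in some bag; for every edge, both endpoints lie together in some bag; and for every vertex, the bags containing it form a connected subtree. Here vertex 0 appears in no bag, so the decomposition is invalid.

No — vertex 0 appears in no bag.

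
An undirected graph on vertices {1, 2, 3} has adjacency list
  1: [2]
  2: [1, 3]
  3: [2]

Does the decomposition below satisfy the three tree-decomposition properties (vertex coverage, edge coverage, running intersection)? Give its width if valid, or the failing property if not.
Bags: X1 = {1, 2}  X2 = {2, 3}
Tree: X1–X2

Yes; width 1.

Checking the three conditions: (i) the bags cover all of {1, 2, 3}; (ii) for each edge, some bag contains both endpoints; (iii) the bags containing any fixed vertex form a subtree. All hold, so the decomposition is valid with width 2 − 1 = 1.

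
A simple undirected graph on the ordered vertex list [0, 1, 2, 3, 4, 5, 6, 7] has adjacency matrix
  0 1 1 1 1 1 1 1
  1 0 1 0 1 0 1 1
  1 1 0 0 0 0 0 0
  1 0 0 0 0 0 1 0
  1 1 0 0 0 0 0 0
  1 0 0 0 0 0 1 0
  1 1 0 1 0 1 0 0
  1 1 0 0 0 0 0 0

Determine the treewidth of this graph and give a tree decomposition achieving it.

Treewidth 2.
One such decomposition:
Bags: B1 = {0, 1, 6}  B2 = {0, 1, 2}  B3 = {0, 1, 7}  B4 = {0, 1, 4}  B5 = {0, 3, 6}  B6 = {0, 5, 6}
Tree: B1–B2, B1–B3, B3–B4, B1–B5, B1–B6

Every bag has size at most 3, so the width is 3 − 1 = 2 and tw(G) ≤ 2. Conversely, {0, 1, 2} is a clique of size 3, and the vertices of any clique must share a bag in every tree decomposition; so some bag has ≥ 3 vertices and tw(G) ≥ 2. Combining the bounds, tw(G) = 2.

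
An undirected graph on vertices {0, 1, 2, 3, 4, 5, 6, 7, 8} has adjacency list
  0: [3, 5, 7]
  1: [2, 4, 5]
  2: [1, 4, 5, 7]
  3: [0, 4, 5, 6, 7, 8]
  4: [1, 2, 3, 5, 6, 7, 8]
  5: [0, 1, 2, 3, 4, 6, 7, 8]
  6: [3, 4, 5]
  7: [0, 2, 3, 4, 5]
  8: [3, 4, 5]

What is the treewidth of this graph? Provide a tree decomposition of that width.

Treewidth 3.
One such decomposition:
Bags: B1 = {3, 4, 5, 7}  B2 = {0, 3, 5, 7}  B3 = {2, 4, 5, 7}  B4 = {3, 4, 5, 6}  B5 = {3, 4, 5, 8}  B6 = {1, 2, 4, 5}
Tree: B1–B2, B1–B3, B1–B4, B1–B5, B3–B6

Every bag has size at most 4, so the width is 4 − 1 = 3 and tw(G) ≤ 3. On the other hand G contains the 4-clique {0, 3, 5, 7}. A clique must lie in a single bag of any decomposition, so no decomposition can have width below 3. Therefore the treewidth is 3.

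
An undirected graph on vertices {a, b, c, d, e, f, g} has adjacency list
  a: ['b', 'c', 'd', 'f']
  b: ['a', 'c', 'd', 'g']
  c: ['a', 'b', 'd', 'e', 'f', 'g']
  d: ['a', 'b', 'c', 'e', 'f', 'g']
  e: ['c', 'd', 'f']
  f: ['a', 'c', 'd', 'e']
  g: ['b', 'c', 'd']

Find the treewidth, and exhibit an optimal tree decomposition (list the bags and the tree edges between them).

Treewidth 3.
One such decomposition:
Bags: B1 = {a, b, c, d}  B2 = {b, c, d, g}  B3 = {a, c, d, f}  B4 = {c, d, e, f}
Tree: B1–B2, B1–B3, B3–B4

Every bag has size at most 4, so the width is 4 − 1 = 3 and tw(G) ≤ 3. For the lower bound, the 4 vertices {b, c, d, g} are pairwise adjacent, and any tree decomposition puts a clique entirely inside one bag — forcing width ≥ 3. Therefore the treewidth is 3.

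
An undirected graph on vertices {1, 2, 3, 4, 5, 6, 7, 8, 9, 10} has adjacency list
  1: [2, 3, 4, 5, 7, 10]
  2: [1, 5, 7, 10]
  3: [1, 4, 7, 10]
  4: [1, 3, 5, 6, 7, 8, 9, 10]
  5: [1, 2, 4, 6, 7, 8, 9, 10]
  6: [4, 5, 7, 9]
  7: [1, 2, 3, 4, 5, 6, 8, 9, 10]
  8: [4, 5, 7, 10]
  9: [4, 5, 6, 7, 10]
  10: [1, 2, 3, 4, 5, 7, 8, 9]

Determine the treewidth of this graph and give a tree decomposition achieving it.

Treewidth 4.
One optimal decomposition is:
Bags: B1 = {4, 5, 7, 9, 10}  B2 = {1, 4, 5, 7, 10}  B3 = {1, 3, 4, 7, 10}  B4 = {1, 2, 5, 7, 10}  B5 = {4, 5, 6, 7, 9}  B6 = {4, 5, 7, 8, 10}
Tree: B1–B2, B2–B3, B2–B4, B1–B5, B1–B6

Each bag holds 5 vertices, so the decomposition has width 4, which upper-bounds the treewidth. For the lower bound, the 5 vertices {1, 2, 5, 7, 10} are pairwise adjacent, and any tree decomposition puts a clique entirely inside one bag — forcing width ≥ 4. Combining the bounds, tw(G) = 4.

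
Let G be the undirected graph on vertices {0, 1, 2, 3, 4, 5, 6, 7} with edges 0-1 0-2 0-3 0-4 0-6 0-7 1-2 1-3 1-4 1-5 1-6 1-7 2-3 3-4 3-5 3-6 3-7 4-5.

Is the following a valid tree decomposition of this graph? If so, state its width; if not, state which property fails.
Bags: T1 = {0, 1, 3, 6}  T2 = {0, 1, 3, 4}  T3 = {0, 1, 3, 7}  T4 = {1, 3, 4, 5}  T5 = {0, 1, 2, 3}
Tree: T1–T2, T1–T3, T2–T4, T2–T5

Yes; width 3.

Vertex coverage: the bags together contain {0, 1, 2, 3, 4, 5, 6, 7}, the full vertex set. Edge coverage: each edge of G has both endpoints in at least one bag. Running intersection: for every vertex, the bags containing it form a connected subtree. All three properties hold, so this is a valid tree decomposition of width max|bag| − 1 = 3, and hence tw(G) ≤ 3.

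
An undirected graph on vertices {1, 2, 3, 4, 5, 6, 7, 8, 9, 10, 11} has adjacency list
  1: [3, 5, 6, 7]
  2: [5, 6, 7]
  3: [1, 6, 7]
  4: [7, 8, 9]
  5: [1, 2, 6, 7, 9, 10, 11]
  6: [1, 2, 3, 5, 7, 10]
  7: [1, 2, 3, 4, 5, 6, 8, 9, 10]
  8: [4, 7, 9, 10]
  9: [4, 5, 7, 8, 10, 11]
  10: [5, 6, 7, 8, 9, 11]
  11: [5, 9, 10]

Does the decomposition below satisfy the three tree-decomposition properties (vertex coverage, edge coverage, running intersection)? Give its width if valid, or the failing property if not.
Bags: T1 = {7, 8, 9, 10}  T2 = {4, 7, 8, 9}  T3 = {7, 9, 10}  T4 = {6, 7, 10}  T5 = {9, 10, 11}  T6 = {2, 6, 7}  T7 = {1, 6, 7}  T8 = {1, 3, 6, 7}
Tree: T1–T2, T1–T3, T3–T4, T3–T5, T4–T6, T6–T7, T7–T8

No — vertex 5 appears in no bag.

A tree decomposition must satisfy three properties: every vertex lies in some bag; for every edge, both endpoints lie together in some bag; and for every vertex, the bags containing it form a connected subtree. Here vertex 5 appears in no bag, so the decomposition is invalid.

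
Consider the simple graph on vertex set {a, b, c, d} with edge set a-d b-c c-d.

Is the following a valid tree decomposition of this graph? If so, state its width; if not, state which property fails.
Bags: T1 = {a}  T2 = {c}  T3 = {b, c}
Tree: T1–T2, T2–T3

A tree decomposition must satisfy three properties: every vertex lies in some bag; for every edge, both endpoints lie together in some bag; and for every vertex, the bags containing it form a connected subtree. Here vertex d appears in no bag, so the decomposition is invalid.

No — vertex d appears in no bag.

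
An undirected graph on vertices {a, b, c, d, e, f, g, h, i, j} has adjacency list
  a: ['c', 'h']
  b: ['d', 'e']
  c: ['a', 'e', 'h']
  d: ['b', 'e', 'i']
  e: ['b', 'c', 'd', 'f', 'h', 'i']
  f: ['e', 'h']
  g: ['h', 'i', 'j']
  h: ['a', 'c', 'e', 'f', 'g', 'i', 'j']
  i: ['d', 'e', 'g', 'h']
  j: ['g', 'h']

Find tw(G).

2

A width-2 tree decomposition is:
Bags: B1 = {d, e, i}  B2 = {e, h, i}  B3 = {b, d, e}  B4 = {c, e, h}  B5 = {e, f, h}  B6 = {g, h, i}  B7 = {a, c, h}  B8 = {g, h, j}
Tree: B1–B2, B1–B3, B2–B4, B2–B5, B2–B6, B4–B7, B6–B8
Every bag has size at most 3, so the width is 3 − 1 = 2 and tw(G) ≤ 2. Conversely, {b, d, e} is a clique of size 3, and the vertices of any clique must share a bag in every tree decomposition; so some bag has ≥ 3 vertices and tw(G) ≥ 2. The upper and lower bounds meet at 2, so that is the treewidth.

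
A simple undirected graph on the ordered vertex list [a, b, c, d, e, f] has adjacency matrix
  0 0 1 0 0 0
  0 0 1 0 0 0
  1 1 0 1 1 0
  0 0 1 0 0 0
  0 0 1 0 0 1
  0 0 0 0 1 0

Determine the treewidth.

1

A width-1 tree decomposition is:
Bags: B1 = {c, e}  B2 = {c, d}  B3 = {a, c}  B4 = {e, f}  B5 = {b, c}
Tree: B1–B2, B1–B3, B1–B4, B2–B5
Each bag holds 2 vertices, so the decomposition has width 1, which upper-bounds the treewidth. Any graph with an edge has treewidth ≥ 1, and G has the edge c–e. Therefore the treewidth is 1.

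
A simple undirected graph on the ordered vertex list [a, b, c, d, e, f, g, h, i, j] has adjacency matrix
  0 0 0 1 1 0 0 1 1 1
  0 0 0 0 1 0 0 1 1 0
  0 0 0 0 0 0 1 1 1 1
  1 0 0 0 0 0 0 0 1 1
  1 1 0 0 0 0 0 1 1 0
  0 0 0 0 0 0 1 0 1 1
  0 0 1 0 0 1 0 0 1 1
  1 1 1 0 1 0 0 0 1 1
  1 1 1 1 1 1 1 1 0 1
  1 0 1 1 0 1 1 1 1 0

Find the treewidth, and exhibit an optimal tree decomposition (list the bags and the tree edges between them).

The largest bag has 4 vertices, giving width 3; this decomposition certifies tw(G) ≤ 3. On the other hand G contains the 4-clique {a, d, i, j}. A clique must lie in a single bag of any decomposition, so no decomposition can have width below 3. The upper and lower bounds meet at 3, so that is the treewidth.

Treewidth 3.
One optimal decomposition is:
Bags: B1 = {a, h, i, j}  B2 = {a, e, h, i}  B3 = {c, h, i, j}  B4 = {c, g, i, j}  B5 = {f, g, i, j}  B6 = {b, e, h, i}  B7 = {a, d, i, j}
Tree: B1–B2, B1–B3, B3–B4, B4–B5, B2–B6, B1–B7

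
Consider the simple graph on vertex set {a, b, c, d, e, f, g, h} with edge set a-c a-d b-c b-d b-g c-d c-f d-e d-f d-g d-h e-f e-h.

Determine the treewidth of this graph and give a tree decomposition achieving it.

Each bag holds 3 vertices, so the decomposition has width 2, which upper-bounds the treewidth. On the other hand G contains the 3-clique {b, d, g}. A clique must lie in a single bag of any decomposition, so no decomposition can have width below 2. Combining the bounds, tw(G) = 2.

Treewidth 2.
Bags: B1 = {d, e, f}  B2 = {c, d, f}  B3 = {a, c, d}  B4 = {b, c, d}  B5 = {d, e, h}  B6 = {b, d, g}
Tree: B1–B2, B2–B3, B3–B4, B1–B5, B4–B6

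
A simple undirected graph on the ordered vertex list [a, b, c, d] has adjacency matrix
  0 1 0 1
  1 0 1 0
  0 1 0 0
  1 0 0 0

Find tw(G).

1

A width-1 tree decomposition is:
Bags: B1 = {a, d}  B2 = {a, b}  B3 = {b, c}
Tree: B1–B2, B2–B3
Each bag holds 2 vertices, so the decomposition has width 1, which upper-bounds the treewidth. Since G has at least one edge (e.g. a–d), it is not an edgeless graph, so tw(G) ≥ 1. Combining the bounds, tw(G) = 1.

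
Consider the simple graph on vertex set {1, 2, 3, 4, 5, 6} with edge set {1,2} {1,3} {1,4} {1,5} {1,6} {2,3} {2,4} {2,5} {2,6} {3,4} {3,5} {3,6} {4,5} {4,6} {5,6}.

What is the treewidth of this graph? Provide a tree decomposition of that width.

A single bag containing all 6 vertices is trivially a valid decomposition of width 5. For the lower bound, the 6 vertices {1, 2, 3, 4, 5, 6} are pairwise adjacent, and any tree decomposition puts a clique entirely inside one bag — forcing width ≥ 5. Hence tw(G) = 5 exactly.

Treewidth 5.
Bags: B1 = {1, 2, 3, 4, 5, 6}
Tree: (single bag)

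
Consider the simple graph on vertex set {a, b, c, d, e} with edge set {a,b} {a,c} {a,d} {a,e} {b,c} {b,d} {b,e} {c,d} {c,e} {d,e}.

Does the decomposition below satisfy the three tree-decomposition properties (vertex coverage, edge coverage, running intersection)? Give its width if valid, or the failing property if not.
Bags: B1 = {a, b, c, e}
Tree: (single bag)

No — vertex d appears in no bag.

A tree decomposition must satisfy three properties: every vertex lies in some bag; for every edge, both endpoints lie together in some bag; and for every vertex, the bags containing it form a connected subtree. Here vertex d appears in no bag, so the decomposition is invalid.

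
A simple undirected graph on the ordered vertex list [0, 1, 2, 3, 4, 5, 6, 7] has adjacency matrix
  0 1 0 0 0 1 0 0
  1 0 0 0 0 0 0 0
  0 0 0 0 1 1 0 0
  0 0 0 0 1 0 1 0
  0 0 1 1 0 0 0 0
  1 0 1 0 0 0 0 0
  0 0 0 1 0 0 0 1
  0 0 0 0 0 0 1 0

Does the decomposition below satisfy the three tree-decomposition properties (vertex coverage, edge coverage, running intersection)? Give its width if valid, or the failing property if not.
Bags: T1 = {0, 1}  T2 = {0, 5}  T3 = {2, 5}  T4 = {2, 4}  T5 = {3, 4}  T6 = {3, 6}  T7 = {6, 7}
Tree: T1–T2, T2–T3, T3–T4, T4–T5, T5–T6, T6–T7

Every vertex of G appears in some bag (union = {0, 1, 2, 3, 4, 5, 6, 7}); every edge is covered by a bag; and for each vertex v the set of bags containing v is connected in the bag tree. The decomposition is therefore valid. The largest bag has 2 vertices, so the width is 1.

Yes; width 1.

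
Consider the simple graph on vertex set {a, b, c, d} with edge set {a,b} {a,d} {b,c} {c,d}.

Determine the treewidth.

A width-2 tree decomposition is:
Bags: B1 = {a, c, d}  B2 = {a, b, c}
Tree: B1–B2
Every bag has size at most 3, so the width is 3 − 1 = 2 and tw(G) ≤ 2. The edges a–d–c–b–a form a cycle, so G is not a tree and its treewidth is at least 2. Therefore the treewidth is 2.

2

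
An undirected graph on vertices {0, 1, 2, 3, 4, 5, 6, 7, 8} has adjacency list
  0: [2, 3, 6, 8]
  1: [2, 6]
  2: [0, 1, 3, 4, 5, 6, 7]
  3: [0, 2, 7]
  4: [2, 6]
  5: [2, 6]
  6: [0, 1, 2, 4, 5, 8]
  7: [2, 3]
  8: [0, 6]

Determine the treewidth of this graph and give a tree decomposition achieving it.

Treewidth 2.
One optimal decomposition is:
Bags: B1 = {2, 4, 6}  B2 = {0, 2, 6}  B3 = {1, 2, 6}  B4 = {0, 2, 3}  B5 = {2, 5, 6}  B6 = {0, 6, 8}  B7 = {2, 3, 7}
Tree: B1–B2, B1–B3, B2–B4, B3–B5, B2–B6, B4–B7

Every bag has size at most 3, so the width is 3 − 1 = 2 and tw(G) ≤ 2. For the lower bound, the 3 vertices {0, 6, 8} are pairwise adjacent, and any tree decomposition puts a clique entirely inside one bag — forcing width ≥ 2. Combining the bounds, tw(G) = 2.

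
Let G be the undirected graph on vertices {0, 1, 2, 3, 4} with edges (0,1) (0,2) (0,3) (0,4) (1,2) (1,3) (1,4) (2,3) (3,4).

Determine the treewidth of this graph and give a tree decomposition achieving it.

Every bag has size at most 4, so the width is 4 − 1 = 3 and tw(G) ≤ 3. For the lower bound, the 4 vertices {0, 1, 2, 3} are pairwise adjacent, and any tree decomposition puts a clique entirely inside one bag — forcing width ≥ 3. Hence tw(G) = 3 exactly.

Treewidth 3.
Bags: B1 = {0, 1, 2, 3}  B2 = {0, 1, 3, 4}
Tree: B1–B2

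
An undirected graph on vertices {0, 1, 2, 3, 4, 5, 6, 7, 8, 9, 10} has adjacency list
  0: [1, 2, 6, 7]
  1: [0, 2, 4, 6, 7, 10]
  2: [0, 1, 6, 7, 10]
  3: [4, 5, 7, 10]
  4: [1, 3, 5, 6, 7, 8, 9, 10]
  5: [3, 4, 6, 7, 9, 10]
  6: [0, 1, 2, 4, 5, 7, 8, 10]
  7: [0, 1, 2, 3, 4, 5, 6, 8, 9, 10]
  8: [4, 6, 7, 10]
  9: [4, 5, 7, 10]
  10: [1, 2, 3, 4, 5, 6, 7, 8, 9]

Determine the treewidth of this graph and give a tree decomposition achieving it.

The largest bag has 5 vertices, giving width 4; this decomposition certifies tw(G) ≤ 4. For the lower bound, the 5 vertices {0, 1, 2, 6, 7} are pairwise adjacent, and any tree decomposition puts a clique entirely inside one bag — forcing width ≥ 4. Combining the bounds, tw(G) = 4.

Treewidth 4.
One optimal decomposition is:
Bags: B1 = {0, 1, 2, 6, 7}  B2 = {1, 2, 6, 7, 10}  B3 = {1, 4, 6, 7, 10}  B4 = {4, 5, 6, 7, 10}  B5 = {3, 4, 5, 7, 10}  B6 = {4, 5, 7, 9, 10}  B7 = {4, 6, 7, 8, 10}
Tree: B1–B2, B2–B3, B3–B4, B4–B5, B5–B6, B3–B7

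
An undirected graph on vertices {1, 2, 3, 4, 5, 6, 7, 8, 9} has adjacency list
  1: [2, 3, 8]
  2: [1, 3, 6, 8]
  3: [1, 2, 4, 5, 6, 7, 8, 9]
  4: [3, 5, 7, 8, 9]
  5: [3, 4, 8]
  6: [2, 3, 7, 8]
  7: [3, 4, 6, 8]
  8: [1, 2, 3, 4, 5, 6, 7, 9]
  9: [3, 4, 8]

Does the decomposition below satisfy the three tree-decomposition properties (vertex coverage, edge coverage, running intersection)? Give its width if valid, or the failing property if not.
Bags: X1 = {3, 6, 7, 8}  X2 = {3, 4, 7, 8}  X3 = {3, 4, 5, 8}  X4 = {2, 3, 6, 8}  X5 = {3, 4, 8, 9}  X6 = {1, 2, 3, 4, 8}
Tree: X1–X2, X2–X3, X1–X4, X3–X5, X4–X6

No — bags containing vertex 4 are not connected in the tree.

A tree decomposition must satisfy three properties: every vertex lies in some bag; for every edge, both endpoints lie together in some bag; and for every vertex, the bags containing it form a connected subtree. Here bags containing vertex 4 are not connected in the tree, so the decomposition is invalid.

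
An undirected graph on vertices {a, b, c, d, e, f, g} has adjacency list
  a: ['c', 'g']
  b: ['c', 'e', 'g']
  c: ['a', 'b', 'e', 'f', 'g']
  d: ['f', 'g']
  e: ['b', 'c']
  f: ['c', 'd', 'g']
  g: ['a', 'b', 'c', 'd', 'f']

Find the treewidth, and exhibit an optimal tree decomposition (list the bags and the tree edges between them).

Each bag holds 3 vertices, so the decomposition has width 2, which upper-bounds the treewidth. On the other hand G contains the 3-clique {d, f, g}. A clique must lie in a single bag of any decomposition, so no decomposition can have width below 2. Hence tw(G) = 2 exactly.

Treewidth 2.
One such decomposition:
Bags: B1 = {b, c, e}  B2 = {b, c, g}  B3 = {c, f, g}  B4 = {d, f, g}  B5 = {a, c, g}
Tree: B1–B2, B2–B3, B3–B4, B3–B5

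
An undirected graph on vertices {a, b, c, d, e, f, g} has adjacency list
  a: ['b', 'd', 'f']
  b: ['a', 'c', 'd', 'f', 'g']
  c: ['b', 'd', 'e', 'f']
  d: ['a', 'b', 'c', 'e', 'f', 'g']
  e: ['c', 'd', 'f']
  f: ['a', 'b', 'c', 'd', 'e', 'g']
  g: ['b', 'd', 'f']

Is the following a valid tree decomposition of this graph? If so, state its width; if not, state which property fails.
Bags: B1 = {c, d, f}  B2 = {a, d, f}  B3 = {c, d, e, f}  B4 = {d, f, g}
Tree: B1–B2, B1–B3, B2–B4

A tree decomposition must satisfy three properties: every vertex lies in some bag; for every edge, both endpoints lie together in some bag; and for every vertex, the bags containing it form a connected subtree. Here vertex b appears in no bag, so the decomposition is invalid.

No — vertex b appears in no bag.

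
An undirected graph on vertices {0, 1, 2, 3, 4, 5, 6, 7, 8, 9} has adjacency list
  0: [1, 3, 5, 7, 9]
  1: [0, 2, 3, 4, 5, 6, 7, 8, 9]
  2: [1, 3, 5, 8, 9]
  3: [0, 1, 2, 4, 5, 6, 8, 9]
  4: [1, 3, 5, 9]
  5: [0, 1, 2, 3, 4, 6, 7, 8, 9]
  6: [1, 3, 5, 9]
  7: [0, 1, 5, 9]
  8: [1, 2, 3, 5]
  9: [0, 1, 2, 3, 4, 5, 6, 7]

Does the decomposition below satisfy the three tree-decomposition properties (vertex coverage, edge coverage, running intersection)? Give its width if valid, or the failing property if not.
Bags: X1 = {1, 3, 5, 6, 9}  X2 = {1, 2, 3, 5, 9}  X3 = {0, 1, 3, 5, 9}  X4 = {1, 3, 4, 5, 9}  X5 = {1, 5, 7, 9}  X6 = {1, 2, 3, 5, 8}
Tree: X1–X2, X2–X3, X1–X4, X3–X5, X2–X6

A tree decomposition must satisfy three properties: every vertex lies in some bag; for every edge, both endpoints lie together in some bag; and for every vertex, the bags containing it form a connected subtree. Here edge (0,7) lies in no bag, so the decomposition is invalid.

No — edge (0,7) lies in no bag.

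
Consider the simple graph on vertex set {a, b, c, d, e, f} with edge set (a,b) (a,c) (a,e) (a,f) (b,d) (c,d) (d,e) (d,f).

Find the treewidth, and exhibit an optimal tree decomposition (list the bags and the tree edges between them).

Treewidth 2.
One such decomposition:
Bags: B1 = {a, b, d}  B2 = {a, d, e}  B3 = {a, d, f}  B4 = {a, c, d}
Tree: B1–B2, B2–B3, B3–B4

Every bag has size at most 3, so the width is 3 − 1 = 2 and tw(G) ≤ 2. For the lower bound, G contains the cycle d–b–a–e–d, so G is not a forest; only forests have treewidth ≤ 1, hence tw(G) ≥ 2. Therefore the treewidth is 2.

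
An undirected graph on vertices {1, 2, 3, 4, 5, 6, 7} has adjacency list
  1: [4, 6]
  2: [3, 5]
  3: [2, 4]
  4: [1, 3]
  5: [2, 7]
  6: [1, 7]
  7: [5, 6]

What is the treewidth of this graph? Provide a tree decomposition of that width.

Treewidth 2.
One such decomposition:
Bags: B1 = {5, 6, 7}  B2 = {2, 5, 6}  B3 = {2, 3, 6}  B4 = {3, 4, 6}  B5 = {1, 4, 6}
Tree: B1–B2, B2–B3, B3–B4, B4–B5

Each bag holds 3 vertices, so the decomposition has width 2, which upper-bounds the treewidth. The edges 6–7–5–2–3–4–1–6 form a cycle, so G is not a tree and its treewidth is at least 2. Therefore the treewidth is 2.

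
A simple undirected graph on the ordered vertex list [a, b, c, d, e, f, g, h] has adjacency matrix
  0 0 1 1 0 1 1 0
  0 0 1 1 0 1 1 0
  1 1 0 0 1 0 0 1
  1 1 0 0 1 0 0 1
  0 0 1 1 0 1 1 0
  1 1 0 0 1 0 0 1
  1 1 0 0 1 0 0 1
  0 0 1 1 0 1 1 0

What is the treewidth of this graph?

4

A width-4 tree decomposition is:
Bags: B1 = {a, c, d, f, g}  B2 = {b, c, d, f, g}  B3 = {c, d, f, g, h}  B4 = {c, d, e, f, g}
Tree: B1–B2, B2–B3, B3–B4
Every bag has size at most 5, so the width is 5 − 1 = 4 and tw(G) ≤ 4. For the lower bound: the 5 vertex sets {a,c}, {b,g}, {d,h}, {f}, {e} are disjoint, each induces a connected subgraph, and every pair is joined by at least one edge of G. Contracting each set to a single vertex therefore yields K_{5} as a minor, and since treewidth is minor-monotone, tw(G) ≥ tw(K_{5}) = 4. Therefore the treewidth is 4.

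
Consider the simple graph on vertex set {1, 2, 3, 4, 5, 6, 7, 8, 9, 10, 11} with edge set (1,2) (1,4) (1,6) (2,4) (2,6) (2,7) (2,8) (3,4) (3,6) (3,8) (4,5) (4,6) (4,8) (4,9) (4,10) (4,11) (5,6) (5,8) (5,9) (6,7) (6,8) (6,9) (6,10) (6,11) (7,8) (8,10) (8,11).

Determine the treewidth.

A width-3 tree decomposition is:
Bags: B1 = {2, 4, 6, 8}  B2 = {1, 2, 4, 6}  B3 = {3, 4, 6, 8}  B4 = {4, 5, 6, 8}  B5 = {4, 6, 8, 10}  B6 = {4, 6, 8, 11}  B7 = {4, 5, 6, 9}  B8 = {2, 6, 7, 8}
Tree: B1–B2, B1–B3, B1–B4, B1–B5, B4–B6, B4–B7, B1–B8
The largest bag has 4 vertices, giving width 3; this decomposition certifies tw(G) ≤ 3. Conversely, {2, 4, 6, 8} is a clique of size 4, and the vertices of any clique must share a bag in every tree decomposition; so some bag has ≥ 4 vertices and tw(G) ≥ 3. Combining the bounds, tw(G) = 3.

3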